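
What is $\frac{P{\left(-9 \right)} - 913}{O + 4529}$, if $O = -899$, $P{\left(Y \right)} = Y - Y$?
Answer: $- \frac{83}{330} \approx -0.25152$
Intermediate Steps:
$P{\left(Y \right)} = 0$
$\frac{P{\left(-9 \right)} - 913}{O + 4529} = \frac{0 - 913}{-899 + 4529} = - \frac{913}{3630} = \left(-913\right) \frac{1}{3630} = - \frac{83}{330}$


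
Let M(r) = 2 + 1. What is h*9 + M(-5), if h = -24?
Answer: -213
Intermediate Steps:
M(r) = 3
h*9 + M(-5) = -24*9 + 3 = -216 + 3 = -213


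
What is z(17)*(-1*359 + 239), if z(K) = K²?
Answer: -34680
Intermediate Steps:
z(17)*(-1*359 + 239) = 17²*(-1*359 + 239) = 289*(-359 + 239) = 289*(-120) = -34680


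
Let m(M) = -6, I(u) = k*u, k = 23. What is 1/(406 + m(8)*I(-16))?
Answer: 1/2614 ≈ 0.00038256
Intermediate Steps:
I(u) = 23*u
1/(406 + m(8)*I(-16)) = 1/(406 - 138*(-16)) = 1/(406 - 6*(-368)) = 1/(406 + 2208) = 1/2614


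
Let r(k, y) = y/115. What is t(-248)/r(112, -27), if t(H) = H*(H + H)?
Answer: -14145920/27 ≈ -5.2392e+5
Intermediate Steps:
r(k, y) = y/115 (r(k, y) = y*(1/115) = y/115)
t(H) = 2*H**2 (t(H) = H*(2*H) = 2*H**2)
t(-248)/r(112, -27) = (2*(-248)**2)/(((1/115)*(-27))) = (2*61504)/(-27/115) = 123008*(-115/27) = -14145920/27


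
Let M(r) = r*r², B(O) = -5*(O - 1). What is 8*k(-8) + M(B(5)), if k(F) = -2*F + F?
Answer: -7936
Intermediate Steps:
k(F) = -F
B(O) = 5 - 5*O (B(O) = -5*(-1 + O) = 5 - 5*O)
M(r) = r³
8*k(-8) + M(B(5)) = 8*(-1*(-8)) + (5 - 5*5)³ = 8*8 + (5 - 25)³ = 64 + (-20)³ = 64 - 8000 = -7936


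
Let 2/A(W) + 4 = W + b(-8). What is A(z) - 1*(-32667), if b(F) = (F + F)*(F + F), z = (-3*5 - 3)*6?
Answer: 2352025/72 ≈ 32667.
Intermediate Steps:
z = -108 (z = (-15 - 3)*6 = -18*6 = -108)
b(F) = 4*F**2 (b(F) = (2*F)*(2*F) = 4*F**2)
A(W) = 2/(252 + W) (A(W) = 2/(-4 + (W + 4*(-8)**2)) = 2/(-4 + (W + 4*64)) = 2/(-4 + (W + 256)) = 2/(-4 + (256 + W)) = 2/(252 + W))
A(z) - 1*(-32667) = 2/(252 - 108) - 1*(-32667) = 2/144 + 32667 = 2*(1/144) + 32667 = 1/72 + 32667 = 2352025/72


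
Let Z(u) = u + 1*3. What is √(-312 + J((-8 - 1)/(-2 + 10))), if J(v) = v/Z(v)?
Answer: I*√7815/5 ≈ 17.681*I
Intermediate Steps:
Z(u) = 3 + u (Z(u) = u + 3 = 3 + u)
J(v) = v/(3 + v)
√(-312 + J((-8 - 1)/(-2 + 10))) = √(-312 + ((-8 - 1)/(-2 + 10))/(3 + (-8 - 1)/(-2 + 10))) = √(-312 + (-9/8)/(3 - 9/8)) = √(-312 + (-9*⅛)/(3 - 9*⅛)) = √(-312 - 9/(8*(3 - 9/8))) = √(-312 - 9/(8*15/8)) = √(-312 - 9/8*8/15) = √(-312 - ⅗) = √(-1563/5) = I*√7815/5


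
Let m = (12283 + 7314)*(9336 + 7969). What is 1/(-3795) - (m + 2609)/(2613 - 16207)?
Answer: 643496690068/25794615 ≈ 24947.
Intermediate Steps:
m = 339126085 (m = 19597*17305 = 339126085)
1/(-3795) - (m + 2609)/(2613 - 16207) = 1/(-3795) - (339126085 + 2609)/(2613 - 16207) = -1/3795 - 339128694/(-13594) = -1/3795 - 339128694*(-1)/13594 = -1/3795 - 1*(-169564347/6797) = -1/3795 + 169564347/6797 = 643496690068/25794615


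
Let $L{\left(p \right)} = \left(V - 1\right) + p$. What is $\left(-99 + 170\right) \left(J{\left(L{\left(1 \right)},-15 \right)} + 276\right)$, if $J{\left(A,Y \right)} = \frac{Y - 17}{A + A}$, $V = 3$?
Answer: $\frac{57652}{3} \approx 19217.0$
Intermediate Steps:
$L{\left(p \right)} = 2 + p$ ($L{\left(p \right)} = \left(3 - 1\right) + p = 2 + p$)
$J{\left(A,Y \right)} = \frac{-17 + Y}{2 A}$
$\left(-99 + 170\right) \left(J{\left(L{\left(1 \right)},-15 \right)} + 276\right) = \left(-99 + 170\right) \left(\frac{-17 - 15}{2 \left(2 + 1\right)} + 276\right) = 71 \left(\frac{1}{2} \cdot \frac{1}{3} \left(-32\right) + 276\right) = 71 \left(- \frac{16}{3} + 276\right) = 71 \cdot \frac{812}{3} = \frac{57652}{3}$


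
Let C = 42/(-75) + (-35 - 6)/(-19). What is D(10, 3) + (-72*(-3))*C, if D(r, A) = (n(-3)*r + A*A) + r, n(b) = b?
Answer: 158719/475 ≈ 334.15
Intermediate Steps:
D(r, A) = A**2 - 2*r (D(r, A) = (-3*r + A*A) + r = (-3*r + A**2) + r = (A**2 - 3*r) + r = A**2 - 2*r)
C = 759/475 (C = 42*(-1/75) - 41*(-1/19) = -14/25 + 41/19 = 759/475 ≈ 1.5979)
D(10, 3) + (-72*(-3))*C = (3**2 - 2*10) - 72*(-3)*(759/475) = (9 - 20) + 216*(759/475) = -11 + 163944/475 = 158719/475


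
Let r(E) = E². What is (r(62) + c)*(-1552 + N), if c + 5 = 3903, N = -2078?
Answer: -28103460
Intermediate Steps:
c = 3898 (c = -5 + 3903 = 3898)
(r(62) + c)*(-1552 + N) = (62² + 3898)*(-1552 - 2078) = (3844 + 3898)*(-3630) = 7742*(-3630) = -28103460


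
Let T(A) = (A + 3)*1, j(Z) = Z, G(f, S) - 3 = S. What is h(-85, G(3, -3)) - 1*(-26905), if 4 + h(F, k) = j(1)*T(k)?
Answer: 26904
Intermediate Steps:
G(f, S) = 3 + S
T(A) = 3 + A (T(A) = (3 + A)*1 = 3 + A)
h(F, k) = -1 + k (h(F, k) = -4 + 1*(3 + k) = -4 + (3 + k) = -1 + k)
h(-85, G(3, -3)) - 1*(-26905) = (-1 + (3 - 3)) - 1*(-26905) = (-1 + 0) + 26905 = -1 + 26905 = 26904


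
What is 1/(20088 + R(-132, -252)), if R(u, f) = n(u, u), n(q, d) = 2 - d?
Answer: 1/20222 ≈ 4.9451e-5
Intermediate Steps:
R(u, f) = 2 - u
1/(20088 + R(-132, -252)) = 1/(20088 + (2 - 1*(-132))) = 1/(20088 + (2 + 132)) = 1/(20088 + 134) = 1/20222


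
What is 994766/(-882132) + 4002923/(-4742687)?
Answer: -4124485124039/2091837984342 ≈ -1.9717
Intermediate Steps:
994766/(-882132) + 4002923/(-4742687) = 994766*(-1/882132) + 4002923*(-1/4742687) = -497383/441066 - 4002923/4742687 = -4124485124039/2091837984342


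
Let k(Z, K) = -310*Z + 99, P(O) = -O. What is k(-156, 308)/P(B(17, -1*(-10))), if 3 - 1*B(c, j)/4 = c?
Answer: 48459/56 ≈ 865.34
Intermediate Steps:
B(c, j) = 12 - 4*c
k(Z, K) = 99 - 310*Z
k(-156, 308)/P(B(17, -1*(-10))) = (99 - 310*(-156))/((-(12 - 4*17))) = (99 + 48360)/((-(12 - 68))) = 48459/((-1*(-56))) = 48459/56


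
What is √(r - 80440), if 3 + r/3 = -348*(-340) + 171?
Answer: 4*√17189 ≈ 524.43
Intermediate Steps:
r = 355464 (r = -9 + 3*(-348*(-340) + 171) = -9 + 3*(118320 + 171) = -9 + 3*118491 = -9 + 355473 = 355464)
√(r - 80440) = √(355464 - 80440) = √275024 = 4*√17189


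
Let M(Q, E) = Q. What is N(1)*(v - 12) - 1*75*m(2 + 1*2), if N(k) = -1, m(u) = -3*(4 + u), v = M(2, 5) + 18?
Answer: 1792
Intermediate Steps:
v = 20 (v = 2 + 18 = 20)
m(u) = -12 - 3*u
N(1)*(v - 12) - 1*75*m(2 + 1*2) = -(20 - 12) - 1*75*(-12 - 3*(2 + 1*2)) = -1*8 - 75*(-12 - 3*(2 + 2)) = -8 - 75*(-12 - 3*4) = -8 - 75*(-12 - 12) = -8 - 75*(-24) = -8 - 1*(-1800) = -8 + 1800 = 1792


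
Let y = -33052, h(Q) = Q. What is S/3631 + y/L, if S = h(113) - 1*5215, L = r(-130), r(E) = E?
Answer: 59674276/236015 ≈ 252.84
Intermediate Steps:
L = -130
S = -5102 (S = 113 - 1*5215 = 113 - 5215 = -5102)
S/3631 + y/L = -5102/3631 - 33052/(-130) = -5102*1/3631 - 33052*(-1/130) = -5102/3631 + 16526/65 = 59674276/236015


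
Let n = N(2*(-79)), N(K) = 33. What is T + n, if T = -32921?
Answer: -32888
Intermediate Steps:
n = 33
T + n = -32921 + 33 = -32888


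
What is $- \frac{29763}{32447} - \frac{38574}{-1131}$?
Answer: $\frac{405982875}{12232519} \approx 33.189$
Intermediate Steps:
$- \frac{29763}{32447} - \frac{38574}{-1131} = \left(-29763\right) \frac{1}{32447} - - \frac{12858}{377} = - \frac{29763}{32447} + \frac{12858}{377} = \frac{405982875}{12232519}$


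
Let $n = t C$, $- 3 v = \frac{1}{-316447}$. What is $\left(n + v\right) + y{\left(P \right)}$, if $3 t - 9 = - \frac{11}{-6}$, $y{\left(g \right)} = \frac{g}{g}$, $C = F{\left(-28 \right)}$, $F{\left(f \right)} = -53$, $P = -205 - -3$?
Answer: $- \frac{1084463863}{5696046} \approx -190.39$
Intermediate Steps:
$P = -202$ ($P = -205 + 3 = -202$)
$v = \frac{1}{949341}$ ($v = - \frac{1}{3 \left(-316447\right)} = \left(- \frac{1}{3}\right) \left(- \frac{1}{316447}\right) = \frac{1}{949341} \approx 1.0534 \cdot 10^{-6}$)
$C = -53$
$y{\left(g \right)} = 1$
$t = \frac{65}{18}$ ($t = 3 + \frac{\left(-11\right) \frac{1}{-6}}{3} = 3 + \frac{\left(-11\right) \left(- \frac{1}{6}\right)}{3} = 3 + \frac{1}{3} \cdot \frac{11}{6} = 3 + \frac{11}{18} = \frac{65}{18} \approx 3.6111$)
$n = - \frac{3445}{18}$ ($n = \frac{65}{18} \left(-53\right) = - \frac{3445}{18} \approx -191.39$)
$\left(n + v\right) + y{\left(P \right)} = \left(- \frac{3445}{18} + \frac{1}{949341}\right) + 1 = - \frac{1090159909}{5696046} + 1 = - \frac{1084463863}{5696046}$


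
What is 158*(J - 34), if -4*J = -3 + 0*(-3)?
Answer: -10507/2 ≈ -5253.5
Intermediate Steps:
J = ¾ (J = -(-3 + 0*(-3))/4 = -(-3 + 0)/4 = -¼*(-3) = ¾ ≈ 0.75000)
158*(J - 34) = 158*(¾ - 34) = 158*(-133/4) = -10507/2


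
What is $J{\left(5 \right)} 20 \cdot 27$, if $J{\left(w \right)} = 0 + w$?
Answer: $2700$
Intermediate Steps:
$J{\left(w \right)} = w$
$J{\left(5 \right)} 20 \cdot 27 = 5 \cdot 20 \cdot 27 = 100 \cdot 27 = 2700$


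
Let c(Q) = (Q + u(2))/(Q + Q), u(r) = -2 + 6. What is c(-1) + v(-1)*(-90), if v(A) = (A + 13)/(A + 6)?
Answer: -435/2 ≈ -217.50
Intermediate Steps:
u(r) = 4
c(Q) = (4 + Q)/(2*Q) (c(Q) = (Q + 4)/(Q + Q) = (4 + Q)/((2*Q)) = (4 + Q)*(1/(2*Q)) = (4 + Q)/(2*Q))
v(A) = (13 + A)/(6 + A)
c(-1) + v(-1)*(-90) = (½)*(4 - 1)/(-1) + ((13 - 1)/(6 - 1))*(-90) = (½)*(-1)*3 + (12/5)*(-90) = -3/2 + ((⅕)*12)*(-90) = -3/2 + (12/5)*(-90) = -3/2 - 216 = -435/2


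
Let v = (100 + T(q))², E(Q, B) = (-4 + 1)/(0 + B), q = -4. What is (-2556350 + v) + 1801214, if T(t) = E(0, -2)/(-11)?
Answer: -360659015/484 ≈ -7.4516e+5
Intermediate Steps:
E(Q, B) = -3/B
T(t) = -3/22 (T(t) = -3/(-2)/(-11) = -3*(-½)*(-1/11) = (3/2)*(-1/11) = -3/22)
v = 4826809/484 (v = (100 - 3/22)² = (2197/22)² = 4826809/484 ≈ 9972.8)
(-2556350 + v) + 1801214 = (-2556350 + 4826809/484) + 1801214 = -1232446591/484 + 1801214 = -360659015/484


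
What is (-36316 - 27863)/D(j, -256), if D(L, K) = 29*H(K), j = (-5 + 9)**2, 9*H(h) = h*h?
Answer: -577611/1900544 ≈ -0.30392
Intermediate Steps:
H(h) = h**2/9 (H(h) = (h*h)/9 = h**2/9)
j = 16 (j = 4**2 = 16)
D(L, K) = 29*K**2/9 (D(L, K) = 29*(K**2/9) = 29*K**2/9)
(-36316 - 27863)/D(j, -256) = (-36316 - 27863)/(((29/9)*(-256)**2)) = -64179/((29/9)*65536) = -64179/1900544/9 = -64179*9/1900544 = -577611/1900544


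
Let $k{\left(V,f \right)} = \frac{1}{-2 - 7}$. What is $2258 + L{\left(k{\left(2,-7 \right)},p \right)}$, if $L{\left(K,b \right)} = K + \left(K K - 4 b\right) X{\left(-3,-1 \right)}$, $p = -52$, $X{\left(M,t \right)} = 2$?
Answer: $\frac{216587}{81} \approx 2673.9$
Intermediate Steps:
$k{\left(V,f \right)} = - \frac{1}{9}$ ($k{\left(V,f \right)} = \frac{1}{-9} = - \frac{1}{9}$)
$L{\left(K,b \right)} = K - 8 b + 2 K^{2}$ ($L{\left(K,b \right)} = K + \left(K K - 4 b\right) 2 = K + \left(K^{2} - 4 b\right) 2 = K + \left(- 8 b + 2 K^{2}\right) = K - 8 b + 2 K^{2}$)
$2258 + L{\left(k{\left(2,-7 \right)},p \right)} = 2258 - \left(- \frac{3743}{9} - \frac{2}{81}\right) = 2258 + \left(- \frac{1}{9} + 416 + 2 \cdot \frac{1}{81}\right) = 2258 + \left(- \frac{1}{9} + 416 + \frac{2}{81}\right) = 2258 + \frac{33689}{81} = \frac{216587}{81}$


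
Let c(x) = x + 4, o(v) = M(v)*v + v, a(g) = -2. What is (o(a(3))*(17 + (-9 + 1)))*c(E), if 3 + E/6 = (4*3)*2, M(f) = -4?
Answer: 7020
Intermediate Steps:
o(v) = -3*v (o(v) = -4*v + v = -3*v)
E = 126 (E = -18 + 6*((4*3)*2) = -18 + 6*(12*2) = -18 + 6*24 = -18 + 144 = 126)
c(x) = 4 + x
(o(a(3))*(17 + (-9 + 1)))*c(E) = ((-3*(-2))*(17 + (-9 + 1)))*(4 + 126) = (6*(17 - 8))*130 = (6*9)*130 = 54*130 = 7020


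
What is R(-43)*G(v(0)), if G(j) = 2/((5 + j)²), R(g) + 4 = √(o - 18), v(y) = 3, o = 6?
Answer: -⅛ + I*√3/16 ≈ -0.125 + 0.10825*I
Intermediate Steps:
R(g) = -4 + 2*I*√3 (R(g) = -4 + √(6 - 18) = -4 + √(-12) = -4 + 2*I*√3)
G(j) = 2/(5 + j)²
R(-43)*G(v(0)) = (-4 + 2*I*√3)*(2/(5 + 3)²) = (-4 + 2*I*√3)*(2/8²) = (-4 + 2*I*√3)*(2*(1/64)) = (-4 + 2*I*√3)*(1/32) = -⅛ + I*√3/16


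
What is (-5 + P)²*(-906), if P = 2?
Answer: -8154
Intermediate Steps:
(-5 + P)²*(-906) = (-5 + 2)²*(-906) = (-3)²*(-906) = 9*(-906) = -8154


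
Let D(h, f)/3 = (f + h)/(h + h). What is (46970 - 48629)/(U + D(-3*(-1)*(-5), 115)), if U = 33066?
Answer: -1659/33056 ≈ -0.050188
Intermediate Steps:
D(h, f) = 3*(f + h)/(2*h) (D(h, f) = 3*((f + h)/(h + h)) = 3*((f + h)/((2*h))) = 3*((f + h)*(1/(2*h))) = 3*((f + h)/(2*h)) = 3*(f + h)/(2*h))
(46970 - 48629)/(U + D(-3*(-1)*(-5), 115)) = (46970 - 48629)/(33066 + 3*(115 - 3*(-1)*(-5))/(2*((-3*(-1)*(-5))))) = -1659/(33066 + 3*(115 + 3*(-5))/(2*((3*(-5))))) = -1659/(33066 + (3/2)*(115 - 15)/(-15)) = -1659/(33066 + (3/2)*(-1/15)*100) = -1659/(33066 - 10) = -1659/33056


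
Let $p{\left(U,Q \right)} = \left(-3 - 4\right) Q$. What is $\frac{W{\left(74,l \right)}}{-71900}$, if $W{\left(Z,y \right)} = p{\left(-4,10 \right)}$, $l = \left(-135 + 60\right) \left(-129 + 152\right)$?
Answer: $\frac{7}{7190} \approx 0.00097357$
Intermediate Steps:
$l = -1725$ ($l = \left(-75\right) 23 = -1725$)
$p{\left(U,Q \right)} = - 7 Q$
$W{\left(Z,y \right)} = -70$ ($W{\left(Z,y \right)} = \left(-7\right) 10 = -70$)
$\frac{W{\left(74,l \right)}}{-71900} = - \frac{70}{-71900} = \left(-70\right) \left(- \frac{1}{71900}\right) = \frac{7}{7190}$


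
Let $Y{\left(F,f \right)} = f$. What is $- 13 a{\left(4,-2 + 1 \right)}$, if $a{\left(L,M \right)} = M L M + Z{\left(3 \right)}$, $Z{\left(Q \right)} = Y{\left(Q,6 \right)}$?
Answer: $-130$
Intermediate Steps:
$Z{\left(Q \right)} = 6$
$a{\left(L,M \right)} = 6 + L M^{2}$ ($a{\left(L,M \right)} = M L M + 6 = L M M + 6 = L M^{2} + 6 = 6 + L M^{2}$)
$- 13 a{\left(4,-2 + 1 \right)} = - 13 \left(6 + 4 \left(-2 + 1\right)^{2}\right) = - 13 \left(6 + 4 \left(-1\right)^{2}\right) = - 13 \left(6 + 4 \cdot 1\right) = - 13 \left(6 + 4\right) = \left(-13\right) 10 = -130$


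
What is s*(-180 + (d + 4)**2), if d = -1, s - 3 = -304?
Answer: 51471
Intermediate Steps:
s = -301 (s = 3 - 304 = -301)
s*(-180 + (d + 4)**2) = -301*(-180 + (-1 + 4)**2) = -301*(-180 + 3**2) = -301*(-180 + 9) = -301*(-171) = 51471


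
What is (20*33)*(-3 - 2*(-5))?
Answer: 4620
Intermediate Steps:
(20*33)*(-3 - 2*(-5)) = 660*(-3 + 10) = 660*7 = 4620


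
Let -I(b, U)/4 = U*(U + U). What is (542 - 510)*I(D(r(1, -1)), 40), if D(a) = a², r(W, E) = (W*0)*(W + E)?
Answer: -409600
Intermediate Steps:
r(W, E) = 0 (r(W, E) = 0*(E + W) = 0)
I(b, U) = -8*U² (I(b, U) = -4*U*(U + U) = -4*U*2*U = -8*U²)
(542 - 510)*I(D(r(1, -1)), 40) = (542 - 510)*(-8*40²) = 32*(-8*1600) = 32*(-12800) = -409600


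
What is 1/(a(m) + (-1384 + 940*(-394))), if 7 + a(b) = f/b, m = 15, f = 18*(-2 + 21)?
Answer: -5/1858641 ≈ -2.6901e-6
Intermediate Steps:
f = 342 (f = 18*19 = 342)
a(b) = -7 + 342/b
1/(a(m) + (-1384 + 940*(-394))) = 1/((-7 + 342/15) + (-1384 + 940*(-394))) = 1/((-7 + 342*(1/15)) + (-1384 - 370360)) = 1/((-7 + 114/5) - 371744) = 1/(79/5 - 371744) = 1/(-1858641/5) = -5/1858641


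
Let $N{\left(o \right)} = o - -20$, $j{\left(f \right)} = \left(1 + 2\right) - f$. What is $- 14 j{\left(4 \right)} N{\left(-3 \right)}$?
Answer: $238$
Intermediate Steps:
$j{\left(f \right)} = 3 - f$
$N{\left(o \right)} = 20 + o$ ($N{\left(o \right)} = o + 20 = 20 + o$)
$- 14 j{\left(4 \right)} N{\left(-3 \right)} = - 14 \left(3 - 4\right) \left(20 - 3\right) = - 14 \left(3 - 4\right) 17 = \left(-14\right) \left(-1\right) 17 = 14 \cdot 17 = 238$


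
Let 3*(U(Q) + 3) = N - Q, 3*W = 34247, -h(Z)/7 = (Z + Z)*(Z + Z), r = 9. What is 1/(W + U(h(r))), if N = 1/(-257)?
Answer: 257/3127347 ≈ 8.2178e-5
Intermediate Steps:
h(Z) = -28*Z² (h(Z) = -7*(Z + Z)*(Z + Z) = -7*2*Z*2*Z = -28*Z²)
W = 34247/3 (W = (⅓)*34247 = 34247/3 ≈ 11416.)
N = -1/257 ≈ -0.0038911
U(Q) = -2314/771 - Q/3 (U(Q) = -3 + (-1/257 - Q)/3 = -3 + (-1/771 - Q/3) = -2314/771 - Q/3)
1/(W + U(h(r))) = 1/(34247/3 + (-2314/771 - (-28)*9²/3)) = 1/(34247/3 + (-2314/771 - (-28)*81/3)) = 1/(34247/3 + (-2314/771 - ⅓*(-2268))) = 1/(34247/3 + (-2314/771 + 756)) = 1/(34247/3 + 580562/771) = 1/(3127347/257) = 257/3127347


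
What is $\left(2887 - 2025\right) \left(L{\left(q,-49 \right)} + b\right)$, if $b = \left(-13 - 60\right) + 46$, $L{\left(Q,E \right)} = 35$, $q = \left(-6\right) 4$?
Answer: $6896$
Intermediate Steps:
$q = -24$
$b = -27$ ($b = \left(-13 - 60\right) + 46 = -73 + 46 = -27$)
$\left(2887 - 2025\right) \left(L{\left(q,-49 \right)} + b\right) = \left(2887 - 2025\right) \left(35 - 27\right) = 862 \cdot 8 = 6896$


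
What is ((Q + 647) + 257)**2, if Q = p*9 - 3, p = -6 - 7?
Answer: 614656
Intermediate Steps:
p = -13
Q = -120 (Q = -13*9 - 3 = -117 - 3 = -120)
((Q + 647) + 257)**2 = ((-120 + 647) + 257)**2 = (527 + 257)**2 = 784**2 = 614656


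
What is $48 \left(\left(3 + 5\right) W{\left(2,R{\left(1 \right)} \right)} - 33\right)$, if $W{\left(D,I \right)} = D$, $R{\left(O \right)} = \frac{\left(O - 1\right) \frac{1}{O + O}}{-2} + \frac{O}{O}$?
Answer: $-816$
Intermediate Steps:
$R{\left(O \right)} = 1 - \frac{-1 + O}{4 O}$ ($R{\left(O \right)} = \frac{-1 + O}{2 O} \left(- \frac{1}{2}\right) + 1 = - \frac{-1 + O}{4 O} + 1 = 1 - \frac{-1 + O}{4 O}$)
$48 \left(\left(3 + 5\right) W{\left(2,R{\left(1 \right)} \right)} - 33\right) = 48 \left(\left(3 + 5\right) 2 - 33\right) = 48 \left(8 \cdot 2 - 33\right) = 48 \left(16 - 33\right) = 48 \left(-17\right) = -816$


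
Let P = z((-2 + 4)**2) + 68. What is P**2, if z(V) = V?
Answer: 5184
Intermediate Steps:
P = 72 (P = (-2 + 4)**2 + 68 = 2**2 + 68 = 4 + 68 = 72)
P**2 = 72**2 = 5184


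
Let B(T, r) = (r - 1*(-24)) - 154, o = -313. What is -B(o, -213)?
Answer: 343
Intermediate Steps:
B(T, r) = -130 + r (B(T, r) = (r + 24) - 154 = (24 + r) - 154 = -130 + r)
-B(o, -213) = -(-130 - 213) = -1*(-343) = 343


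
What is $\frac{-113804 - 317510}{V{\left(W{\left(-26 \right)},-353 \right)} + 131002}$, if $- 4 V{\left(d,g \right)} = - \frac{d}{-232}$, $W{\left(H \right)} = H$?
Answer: $- \frac{200129696}{60784941} \approx -3.2924$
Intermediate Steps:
$V{\left(d,g \right)} = - \frac{d}{928}$ ($V{\left(d,g \right)} = - \frac{\left(-1\right) \frac{d}{-232}}{4} = - \frac{\left(-1\right) d \left(- \frac{1}{232}\right)}{4} = - \frac{\left(-1\right) \left(- \frac{d}{232}\right)}{4} = - \frac{\frac{1}{232} d}{4} = - \frac{d}{928}$)
$\frac{-113804 - 317510}{V{\left(W{\left(-26 \right)},-353 \right)} + 131002} = \frac{-113804 - 317510}{\left(- \frac{1}{928}\right) \left(-26\right) + 131002} = - \frac{431314}{\frac{13}{464} + 131002} = - \frac{431314}{\frac{60784941}{464}} = \left(-431314\right) \frac{464}{60784941} = - \frac{200129696}{60784941}$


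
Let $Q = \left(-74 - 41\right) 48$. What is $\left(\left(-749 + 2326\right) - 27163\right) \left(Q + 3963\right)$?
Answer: $39837402$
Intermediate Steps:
$Q = -5520$ ($Q = \left(-115\right) 48 = -5520$)
$\left(\left(-749 + 2326\right) - 27163\right) \left(Q + 3963\right) = \left(\left(-749 + 2326\right) - 27163\right) \left(-5520 + 3963\right) = \left(1577 - 27163\right) \left(-1557\right) = \left(-25586\right) \left(-1557\right) = 39837402$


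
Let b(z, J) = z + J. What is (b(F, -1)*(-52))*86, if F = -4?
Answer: 22360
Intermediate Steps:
b(z, J) = J + z
(b(F, -1)*(-52))*86 = ((-1 - 4)*(-52))*86 = -5*(-52)*86 = 260*86 = 22360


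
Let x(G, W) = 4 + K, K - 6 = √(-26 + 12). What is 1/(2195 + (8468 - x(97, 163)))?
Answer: 10653/113486423 + I*√14/113486423 ≈ 9.387e-5 + 3.297e-8*I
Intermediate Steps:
K = 6 + I*√14 (K = 6 + √(-26 + 12) = 6 + √(-14) = 6 + I*√14 ≈ 6.0 + 3.7417*I)
x(G, W) = 10 + I*√14 (x(G, W) = 4 + (6 + I*√14) = 10 + I*√14)
1/(2195 + (8468 - x(97, 163))) = 1/(2195 + (8468 - (10 + I*√14))) = 1/(2195 + (8468 + (-10 - I*√14))) = 1/(2195 + (8458 - I*√14)) = 1/(10653 - I*√14)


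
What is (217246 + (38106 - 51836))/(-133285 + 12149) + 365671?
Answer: 11073929685/30284 ≈ 3.6567e+5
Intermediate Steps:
(217246 + (38106 - 51836))/(-133285 + 12149) + 365671 = (217246 - 13730)/(-121136) + 365671 = 203516*(-1/121136) + 365671 = -50879/30284 + 365671 = 11073929685/30284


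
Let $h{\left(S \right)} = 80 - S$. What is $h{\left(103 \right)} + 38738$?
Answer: $38715$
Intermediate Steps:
$h{\left(103 \right)} + 38738 = \left(80 - 103\right) + 38738 = -23 + 38738 = 38715$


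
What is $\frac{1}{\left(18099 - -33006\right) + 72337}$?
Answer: $\frac{1}{123442} \approx 8.101 \cdot 10^{-6}$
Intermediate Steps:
$\frac{1}{\left(18099 - -33006\right) + 72337} = \frac{1}{\left(18099 + 33006\right) + 72337} = \frac{1}{51105 + 72337} = \frac{1}{123442}$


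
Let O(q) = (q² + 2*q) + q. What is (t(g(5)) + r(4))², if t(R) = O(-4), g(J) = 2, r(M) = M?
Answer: 64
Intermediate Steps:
O(q) = q² + 3*q
t(R) = 4 (t(R) = -4*(3 - 4) = -4*(-1) = 4)
(t(g(5)) + r(4))² = (4 + 4)² = 8² = 64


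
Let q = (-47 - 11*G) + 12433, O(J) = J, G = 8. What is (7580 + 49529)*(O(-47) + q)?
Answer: 699642359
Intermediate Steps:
q = 12298 (q = (-47 - 11*8) + 12433 = (-47 - 88) + 12433 = -135 + 12433 = 12298)
(7580 + 49529)*(O(-47) + q) = (7580 + 49529)*(-47 + 12298) = 57109*12251 = 699642359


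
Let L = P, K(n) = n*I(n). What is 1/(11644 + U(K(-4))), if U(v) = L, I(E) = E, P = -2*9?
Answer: 1/11626 ≈ 8.6014e-5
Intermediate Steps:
P = -18
K(n) = n**2 (K(n) = n*n = n**2)
L = -18
U(v) = -18
1/(11644 + U(K(-4))) = 1/(11644 - 18) = 1/11626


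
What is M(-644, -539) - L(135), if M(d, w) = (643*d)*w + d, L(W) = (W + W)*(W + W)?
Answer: 223122044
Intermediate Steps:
L(W) = 4*W² (L(W) = (2*W)*(2*W) = 4*W²)
M(d, w) = d + 643*d*w (M(d, w) = 643*d*w + d = d + 643*d*w)
M(-644, -539) - L(135) = -644*(1 + 643*(-539)) - 4*135² = -644*(1 - 346577) - 4*18225 = -644*(-346576) - 1*72900 = 223194944 - 72900 = 223122044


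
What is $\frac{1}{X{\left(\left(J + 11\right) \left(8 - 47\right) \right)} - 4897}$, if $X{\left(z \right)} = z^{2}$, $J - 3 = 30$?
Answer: $\frac{1}{2939759} \approx 3.4016 \cdot 10^{-7}$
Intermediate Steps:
$J = 33$ ($J = 3 + 30 = 33$)
$\frac{1}{X{\left(\left(J + 11\right) \left(8 - 47\right) \right)} - 4897} = \frac{1}{\left(\left(33 + 11\right) \left(8 - 47\right)\right)^{2} - 4897} = \frac{1}{\left(44 \left(-39\right)\right)^{2} - 4897} = \frac{1}{\left(-1716\right)^{2} - 4897} = \frac{1}{2944656 - 4897} = \frac{1}{2939759}$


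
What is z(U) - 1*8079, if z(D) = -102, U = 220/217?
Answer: -8181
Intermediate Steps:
U = 220/217 (U = 220*(1/217) = 220/217 ≈ 1.0138)
z(U) - 1*8079 = -102 - 1*8079 = -102 - 8079 = -8181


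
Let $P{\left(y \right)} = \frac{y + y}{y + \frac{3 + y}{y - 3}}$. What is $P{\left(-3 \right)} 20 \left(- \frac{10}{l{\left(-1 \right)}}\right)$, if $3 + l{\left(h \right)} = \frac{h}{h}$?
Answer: $200$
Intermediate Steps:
$l{\left(h \right)} = -2$ ($l{\left(h \right)} = -3 + \frac{h}{h} = -3 + 1 = -2$)
$P{\left(y \right)} = \frac{2 y}{y + \frac{3 + y}{-3 + y}}$
$P{\left(-3 \right)} 20 \left(- \frac{10}{l{\left(-1 \right)}}\right) = 2 \left(-3\right) \frac{1}{3 + \left(-3\right)^{2} - -6} \left(-3 - 3\right) 20 \left(- \frac{10}{-2}\right) = 2 \left(-3\right) \frac{1}{3 + 9 + 6} \left(-6\right) 20 \left(\left(-10\right) \left(- \frac{1}{2}\right)\right) = 2 \left(-3\right) \frac{1}{18} \left(-6\right) 20 \cdot 5 = 2 \cdot 20 \cdot 5 = 40 \cdot 5 = 200$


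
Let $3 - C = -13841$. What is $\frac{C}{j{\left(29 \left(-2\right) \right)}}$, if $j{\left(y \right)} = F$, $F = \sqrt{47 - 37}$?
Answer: $\frac{6922 \sqrt{10}}{5} \approx 4377.9$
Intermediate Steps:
$C = 13844$ ($C = 3 - -13841 = 3 + 13841 = 13844$)
$F = \sqrt{10} \approx 3.1623$
$j{\left(y \right)} = \sqrt{10}$
$\frac{C}{j{\left(29 \left(-2\right) \right)}} = \frac{13844}{\sqrt{10}} = 13844 \frac{\sqrt{10}}{10} = \frac{6922 \sqrt{10}}{5}$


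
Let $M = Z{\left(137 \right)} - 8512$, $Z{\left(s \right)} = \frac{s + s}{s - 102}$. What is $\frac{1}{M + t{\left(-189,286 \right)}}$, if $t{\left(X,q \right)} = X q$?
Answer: $- \frac{35}{2189536} \approx -1.5985 \cdot 10^{-5}$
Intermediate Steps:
$Z{\left(s \right)} = \frac{2 s}{-102 + s}$
$M = - \frac{297646}{35}$ ($M = 2 \cdot 137 \frac{1}{-102 + 137} - 8512 = 2 \cdot 137 \cdot \frac{1}{35} - 8512 = \frac{274}{35} - 8512 = - \frac{297646}{35} \approx -8504.2$)
$\frac{1}{M + t{\left(-189,286 \right)}} = \frac{1}{- \frac{297646}{35} - 54054} = \frac{1}{- \frac{2189536}{35}} = - \frac{35}{2189536}$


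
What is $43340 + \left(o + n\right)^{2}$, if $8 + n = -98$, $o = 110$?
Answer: $43356$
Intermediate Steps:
$n = -106$ ($n = -8 - 98 = -106$)
$43340 + \left(o + n\right)^{2} = 43340 + \left(110 - 106\right)^{2} = 43340 + 4^{2} = 43340 + 16 = 43356$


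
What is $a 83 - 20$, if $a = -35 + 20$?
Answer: $-1265$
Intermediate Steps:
$a = -15$
$a 83 - 20 = \left(-15\right) 83 - 20 = -1245 - 20 = -1265$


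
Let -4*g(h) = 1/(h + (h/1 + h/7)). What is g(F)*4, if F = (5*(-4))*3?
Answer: 7/900 ≈ 0.0077778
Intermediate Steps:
F = -60 (F = -20*3 = -60)
g(h) = -7/(60*h) (g(h) = -1/(4*(h + (h/1 + h/7))) = -1/(4*(h + (h*1 + h*(⅐)))) = -1/(4*(h + (h + h/7))) = -1/(4*(h + 8*h/7)) = -7/(15*h)/4 = -7/(60*h))
g(F)*4 = -7/60/(-60)*4 = -7/60*(-1/60)*4 = (7/3600)*4 = 7/900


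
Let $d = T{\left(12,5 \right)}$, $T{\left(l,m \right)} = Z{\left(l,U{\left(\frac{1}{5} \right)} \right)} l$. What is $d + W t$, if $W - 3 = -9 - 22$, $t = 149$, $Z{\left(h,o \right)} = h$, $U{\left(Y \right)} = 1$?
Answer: $-4028$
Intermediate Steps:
$T{\left(l,m \right)} = l^{2}$ ($T{\left(l,m \right)} = l l = l^{2}$)
$W = -28$ ($W = 3 - 31 = -28$)
$d = 144$ ($d = 12^{2} = 144$)
$d + W t = 144 - 4172 = -4028$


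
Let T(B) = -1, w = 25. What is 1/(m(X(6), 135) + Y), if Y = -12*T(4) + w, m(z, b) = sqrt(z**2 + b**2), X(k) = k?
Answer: -37/16892 + 3*sqrt(2029)/16892 ≈ 0.0058095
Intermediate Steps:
m(z, b) = sqrt(b**2 + z**2)
Y = 37 (Y = -12*(-1) + 25 = 12 + 25 = 37)
1/(m(X(6), 135) + Y) = 1/(sqrt(135**2 + 6**2) + 37) = 1/(sqrt(18225 + 36) + 37) = 1/(sqrt(18261) + 37) = 1/(3*sqrt(2029) + 37) = 1/(37 + 3*sqrt(2029))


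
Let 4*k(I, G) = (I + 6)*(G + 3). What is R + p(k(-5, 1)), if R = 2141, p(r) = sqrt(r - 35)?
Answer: 2141 + I*sqrt(34) ≈ 2141.0 + 5.831*I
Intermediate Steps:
k(I, G) = (3 + G)*(6 + I)/4 (k(I, G) = ((I + 6)*(G + 3))/4 = ((6 + I)*(3 + G))/4 = ((3 + G)*(6 + I))/4 = (3 + G)*(6 + I)/4)
p(r) = sqrt(-35 + r)
R + p(k(-5, 1)) = 2141 + sqrt(-35 + (9/2 + (3/2)*1 + (3/4)*(-5) + (1/4)*1*(-5))) = 2141 + sqrt(-35 + (9/2 + 3/2 - 15/4 - 5/4)) = 2141 + sqrt(-35 + 1) = 2141 + sqrt(-34) = 2141 + I*sqrt(34)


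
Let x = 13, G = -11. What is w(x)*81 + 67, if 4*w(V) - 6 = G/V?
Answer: 8911/52 ≈ 171.37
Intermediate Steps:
w(V) = 3/2 - 11/(4*V) (w(V) = 3/2 + (-11/V)/4 = 3/2 - 11/(4*V))
w(x)*81 + 67 = ((1/4)*(-11 + 6*13)/13)*81 + 67 = ((1/4)*(1/13)*(-11 + 78))*81 + 67 = ((1/4)*(1/13)*67)*81 + 67 = (67/52)*81 + 67 = 5427/52 + 67 = 8911/52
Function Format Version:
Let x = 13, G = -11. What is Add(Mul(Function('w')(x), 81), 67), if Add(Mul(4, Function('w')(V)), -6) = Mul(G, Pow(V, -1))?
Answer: Rational(8911, 52) ≈ 171.37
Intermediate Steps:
Function('w')(V) = Add(Rational(3, 2), Mul(Rational(-11, 4), Pow(V, -1))) (Function('w')(V) = Add(Rational(3, 2), Mul(Rational(1, 4), Mul(-11, Pow(V, -1)))) = Add(Rational(3, 2), Mul(Rational(-11, 4), Pow(V, -1))))
Add(Mul(Function('w')(x), 81), 67) = Add(Mul(Mul(Rational(1, 4), Pow(13, -1), Add(-11, Mul(6, 13))), 81), 67) = Add(Mul(Mul(Rational(1, 4), Rational(1, 13), Add(-11, 78)), 81), 67) = Add(Mul(Mul(Rational(1, 4), Rational(1, 13), 67), 81), 67) = Add(Mul(Rational(67, 52), 81), 67) = Add(Rational(5427, 52), 67) = Rational(8911, 52)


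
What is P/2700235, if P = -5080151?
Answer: -5080151/2700235 ≈ -1.8814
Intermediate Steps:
P/2700235 = -5080151/2700235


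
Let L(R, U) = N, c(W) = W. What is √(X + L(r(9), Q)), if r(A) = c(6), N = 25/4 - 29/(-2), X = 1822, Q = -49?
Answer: 9*√91/2 ≈ 42.927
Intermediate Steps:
N = 83/4 (N = 25*(¼) - 29*(-½) = 25/4 + 29/2 = 83/4 ≈ 20.750)
r(A) = 6
L(R, U) = 83/4
√(X + L(r(9), Q)) = √(1822 + 83/4) = √(7371/4) = 9*√91/2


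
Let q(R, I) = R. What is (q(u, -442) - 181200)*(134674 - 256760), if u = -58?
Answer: 22129064188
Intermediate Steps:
(q(u, -442) - 181200)*(134674 - 256760) = (-58 - 181200)*(134674 - 256760) = -181258*(-122086) = 22129064188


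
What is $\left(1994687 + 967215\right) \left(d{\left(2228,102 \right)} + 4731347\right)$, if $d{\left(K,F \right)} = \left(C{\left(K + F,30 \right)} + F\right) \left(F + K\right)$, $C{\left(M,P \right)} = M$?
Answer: $30797581539114$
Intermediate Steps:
$d{\left(K,F \right)} = \left(F + K\right) \left(K + 2 F\right)$ ($d{\left(K,F \right)} = \left(\left(K + F\right) + F\right) \left(F + K\right) = \left(\left(F + K\right) + F\right) \left(F + K\right) = \left(K + 2 F\right) \left(F + K\right) = \left(F + K\right) \left(K + 2 F\right)$)
$\left(1994687 + 967215\right) \left(d{\left(2228,102 \right)} + 4731347\right) = \left(1994687 + 967215\right) \left(\left(2228^{2} + 2 \cdot 102^{2} + 3 \cdot 102 \cdot 2228\right) + 4731347\right) = 2961902 \left(\left(4963984 + 2 \cdot 10404 + 681768\right) + 4731347\right) = 2961902 \left(\left(4963984 + 20808 + 681768\right) + 4731347\right) = 2961902 \left(5666560 + 4731347\right) = 2961902 \cdot 10397907 = 30797581539114$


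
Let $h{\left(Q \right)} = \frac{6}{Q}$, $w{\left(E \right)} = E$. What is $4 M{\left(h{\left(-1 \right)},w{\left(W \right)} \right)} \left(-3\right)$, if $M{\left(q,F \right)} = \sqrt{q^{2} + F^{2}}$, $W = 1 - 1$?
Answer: $-72$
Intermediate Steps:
$W = 0$ ($W = 1 - 1 = 0$)
$M{\left(q,F \right)} = \sqrt{F^{2} + q^{2}}$
$4 M{\left(h{\left(-1 \right)},w{\left(W \right)} \right)} \left(-3\right) = 4 \sqrt{0^{2} + \left(\frac{6}{-1}\right)^{2}} \left(-3\right) = 4 \sqrt{0 + \left(6 \left(-1\right)\right)^{2}} \left(-3\right) = 4 \sqrt{0 + \left(-6\right)^{2}} \left(-3\right) = 4 \sqrt{0 + 36} \left(-3\right) = 4 \sqrt{36} \left(-3\right) = 4 \cdot 6 \left(-3\right) = 24 \left(-3\right) = -72$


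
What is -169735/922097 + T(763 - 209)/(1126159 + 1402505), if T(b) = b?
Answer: -214345971151/1165836744204 ≈ -0.18386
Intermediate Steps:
-169735/922097 + T(763 - 209)/(1126159 + 1402505) = -169735/922097 + (763 - 209)/(1126159 + 1402505) = -169735*1/922097 + 554/2528664 = -169735/922097 + 554*(1/2528664) = -169735/922097 + 277/1264332 = -214345971151/1165836744204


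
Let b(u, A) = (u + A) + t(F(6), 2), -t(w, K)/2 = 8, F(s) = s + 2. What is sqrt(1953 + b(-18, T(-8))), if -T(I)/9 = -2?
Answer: sqrt(1937) ≈ 44.011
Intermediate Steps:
F(s) = 2 + s
T(I) = 18 (T(I) = -9*(-2) = 18)
t(w, K) = -16 (t(w, K) = -2*8 = -16)
b(u, A) = -16 + A + u (b(u, A) = (u + A) - 16 = (A + u) - 16 = -16 + A + u)
sqrt(1953 + b(-18, T(-8))) = sqrt(1953 + (-16 + 18 - 18)) = sqrt(1953 - 16) = sqrt(1937)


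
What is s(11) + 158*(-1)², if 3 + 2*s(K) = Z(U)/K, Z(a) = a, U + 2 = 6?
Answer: 3447/22 ≈ 156.68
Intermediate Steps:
U = 4 (U = -2 + 6 = 4)
s(K) = -3/2 + 2/K (s(K) = -3/2 + (4/K)/2 = -3/2 + 2/K)
s(11) + 158*(-1)² = (-3/2 + 2/11) + 158*(-1)² = (-3/2 + 2*(1/11)) + 158*1 = (-3/2 + 2/11) + 158 = -29/22 + 158 = 3447/22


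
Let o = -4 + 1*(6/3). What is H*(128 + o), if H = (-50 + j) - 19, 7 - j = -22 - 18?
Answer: -2772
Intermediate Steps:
j = 47 (j = 7 - (-22 - 18) = 7 - 1*(-40) = 7 + 40 = 47)
o = -2 (o = -4 + 1*(6*(⅓)) = -4 + 1*2 = -4 + 2 = -2)
H = -22 (H = (-50 + 47) - 19 = -3 - 19 = -22)
H*(128 + o) = -22*(128 - 2) = -22*126 = -2772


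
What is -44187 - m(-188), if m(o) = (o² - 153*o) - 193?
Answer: -108102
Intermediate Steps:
m(o) = -193 + o² - 153*o
-44187 - m(-188) = -44187 - (-193 + (-188)² - 153*(-188)) = -44187 - (-193 + 35344 + 28764) = -44187 - 1*63915 = -44187 - 63915 = -108102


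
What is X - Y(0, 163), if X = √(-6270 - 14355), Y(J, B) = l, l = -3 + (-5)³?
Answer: 128 + 25*I*√33 ≈ 128.0 + 143.61*I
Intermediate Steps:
l = -128 (l = -3 - 125 = -128)
Y(J, B) = -128
X = 25*I*√33 (X = √(-20625) = 25*I*√33 ≈ 143.61*I)
X - Y(0, 163) = 25*I*√33 - 1*(-128) = 25*I*√33 + 128 = 128 + 25*I*√33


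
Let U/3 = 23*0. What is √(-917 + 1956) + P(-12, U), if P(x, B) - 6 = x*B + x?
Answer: -6 + √1039 ≈ 26.234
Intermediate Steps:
U = 0 (U = 3*(23*0) = 3*0 = 0)
P(x, B) = 6 + x + B*x (P(x, B) = 6 + (x*B + x) = 6 + (B*x + x) = 6 + (x + B*x) = 6 + x + B*x)
√(-917 + 1956) + P(-12, U) = √(-917 + 1956) + (6 - 12 + 0*(-12)) = √1039 + (6 - 12 + 0) = √1039 - 6 = -6 + √1039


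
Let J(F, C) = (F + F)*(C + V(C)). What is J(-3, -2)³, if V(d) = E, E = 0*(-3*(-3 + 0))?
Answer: 1728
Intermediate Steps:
E = 0 (E = 0*(-3*(-3)) = 0*9 = 0)
V(d) = 0
J(F, C) = 2*C*F (J(F, C) = (F + F)*(C + 0) = (2*F)*C = 2*C*F)
J(-3, -2)³ = (2*(-2)*(-3))³ = 12³ = 1728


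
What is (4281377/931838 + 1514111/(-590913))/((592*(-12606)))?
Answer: -1119015161183/4109253851218874688 ≈ -2.7232e-7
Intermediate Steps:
(4281377/931838 + 1514111/(-590913))/((592*(-12606))) = (4281377*(1/931838) + 1514111*(-1/590913))/(-7462752) = (4281377/931838 - 1514111/590913)*(-1/7462752) = (1119015161183/550635188094)*(-1/7462752) = -1119015161183/4109253851218874688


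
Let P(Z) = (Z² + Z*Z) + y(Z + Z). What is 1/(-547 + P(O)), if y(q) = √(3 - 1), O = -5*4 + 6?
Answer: -155/24023 - √2/24023 ≈ -0.0065110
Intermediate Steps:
O = -14 (O = -20 + 6 = -14)
y(q) = √2
P(Z) = √2 + 2*Z² (P(Z) = (Z² + Z*Z) + √2 = (Z² + Z²) + √2 = 2*Z² + √2 = √2 + 2*Z²)
1/(-547 + P(O)) = 1/(-547 + (√2 + 2*(-14)²)) = 1/(-547 + (√2 + 2*196)) = 1/(-547 + (√2 + 392)) = 1/(-547 + (392 + √2)) = 1/(-155 + √2)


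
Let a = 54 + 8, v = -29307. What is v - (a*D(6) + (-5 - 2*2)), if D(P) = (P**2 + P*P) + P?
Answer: -34134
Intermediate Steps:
D(P) = P + 2*P**2 (D(P) = (P**2 + P**2) + P = 2*P**2 + P = P + 2*P**2)
a = 62
v - (a*D(6) + (-5 - 2*2)) = -29307 - (62*(6*(1 + 2*6)) + (-5 - 2*2)) = -29307 - (62*(6*(1 + 12)) + (-5 - 4)) = -29307 - (62*(6*13) - 9) = -29307 - (62*78 - 9) = -29307 - (4836 - 9) = -29307 - 1*4827 = -29307 - 4827 = -34134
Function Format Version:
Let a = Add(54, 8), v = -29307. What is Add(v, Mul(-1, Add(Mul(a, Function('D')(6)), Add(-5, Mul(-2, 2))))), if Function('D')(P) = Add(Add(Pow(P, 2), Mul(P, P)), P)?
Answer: -34134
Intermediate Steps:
Function('D')(P) = Add(P, Mul(2, Pow(P, 2))) (Function('D')(P) = Add(Add(Pow(P, 2), Pow(P, 2)), P) = Add(Mul(2, Pow(P, 2)), P) = Add(P, Mul(2, Pow(P, 2))))
a = 62
Add(v, Mul(-1, Add(Mul(a, Function('D')(6)), Add(-5, Mul(-2, 2))))) = Add(-29307, Mul(-1, Add(Mul(62, Mul(6, Add(1, Mul(2, 6)))), Add(-5, Mul(-2, 2))))) = Add(-29307, Mul(-1, Add(Mul(62, Mul(6, Add(1, 12))), Add(-5, -4)))) = Add(-29307, Mul(-1, Add(Mul(62, Mul(6, 13)), -9))) = Add(-29307, Mul(-1, Add(Mul(62, 78), -9))) = Add(-29307, Mul(-1, Add(4836, -9))) = Add(-29307, Mul(-1, 4827)) = Add(-29307, -4827) = -34134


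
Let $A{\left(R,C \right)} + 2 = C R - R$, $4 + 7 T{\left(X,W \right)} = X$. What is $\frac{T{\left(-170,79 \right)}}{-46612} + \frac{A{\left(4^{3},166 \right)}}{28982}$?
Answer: $\frac{20057845}{54978854} \approx 0.36483$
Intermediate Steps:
$T{\left(X,W \right)} = - \frac{4}{7} + \frac{X}{7}$
$A{\left(R,C \right)} = -2 - R + C R$ ($A{\left(R,C \right)} = -2 + \left(C R - R\right) = -2 + \left(- R + C R\right) = -2 - R + C R$)
$\frac{T{\left(-170,79 \right)}}{-46612} + \frac{A{\left(4^{3},166 \right)}}{28982} = \frac{- \frac{4}{7} + \frac{1}{7} \left(-170\right)}{-46612} + \frac{-2 - 4^{3} + 166 \cdot 4^{3}}{28982} = \left(- \frac{4}{7} - \frac{170}{7}\right) \left(- \frac{1}{46612}\right) + \left(-2 - 64 + 166 \cdot 64\right) \frac{1}{28982} = \left(- \frac{174}{7}\right) \left(- \frac{1}{46612}\right) + \left(-2 - 64 + 10624\right) \frac{1}{28982} = \frac{87}{163142} + 10558 \cdot \frac{1}{28982} = \frac{87}{163142} + \frac{5279}{14491} = \frac{20057845}{54978854}$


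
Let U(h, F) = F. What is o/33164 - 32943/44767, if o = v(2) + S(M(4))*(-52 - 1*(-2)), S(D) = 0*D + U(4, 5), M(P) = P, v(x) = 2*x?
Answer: -551767167/742326394 ≈ -0.74329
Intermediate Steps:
S(D) = 5 (S(D) = 0*D + 5 = 0 + 5 = 5)
o = -246 (o = 2*2 + 5*(-52 - 1*(-2)) = 4 + 5*(-52 + 2) = 4 + 5*(-50) = 4 - 250 = -246)
o/33164 - 32943/44767 = -246/33164 - 32943/44767 = -246*1/33164 - 32943*1/44767 = -123/16582 - 32943/44767 = -551767167/742326394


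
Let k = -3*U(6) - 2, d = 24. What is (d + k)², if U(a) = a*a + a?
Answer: 10816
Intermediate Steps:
U(a) = a + a² (U(a) = a² + a = a + a²)
k = -128 (k = -18*(1 + 6) - 2 = -18*7 - 2 = -3*42 - 2 = -126 - 2 = -128)
(d + k)² = (24 - 128)² = (-104)² = 10816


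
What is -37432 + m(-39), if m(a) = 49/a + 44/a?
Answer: -486647/13 ≈ -37434.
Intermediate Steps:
m(a) = 93/a
-37432 + m(-39) = -37432 + 93/(-39) = -37432 + 93*(-1/39) = -37432 - 31/13 = -486647/13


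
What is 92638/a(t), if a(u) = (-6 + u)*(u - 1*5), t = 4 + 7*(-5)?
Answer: 46319/666 ≈ 69.548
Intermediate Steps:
t = -31 (t = 4 - 35 = -31)
a(u) = (-6 + u)*(-5 + u) (a(u) = (-6 + u)*(u - 5) = (-6 + u)*(-5 + u))
92638/a(t) = 92638/(30 + (-31)² - 11*(-31)) = 92638/(30 + 961 + 341) = 92638/1332 = 92638*(1/1332) = 46319/666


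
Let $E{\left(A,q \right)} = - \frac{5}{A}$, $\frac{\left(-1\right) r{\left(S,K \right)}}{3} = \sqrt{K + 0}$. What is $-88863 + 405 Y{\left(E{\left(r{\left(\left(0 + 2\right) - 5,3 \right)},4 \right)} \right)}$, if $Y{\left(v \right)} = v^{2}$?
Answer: $-88488$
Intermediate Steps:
$r{\left(S,K \right)} = - 3 \sqrt{K}$ ($r{\left(S,K \right)} = - 3 \sqrt{K + 0} = - 3 \sqrt{K}$)
$-88863 + 405 Y{\left(E{\left(r{\left(\left(0 + 2\right) - 5,3 \right)},4 \right)} \right)} = -88863 + 405 \left(- \frac{5}{\left(-3\right) \sqrt{3}}\right)^{2} = -88863 + 405 \left(- 5 \left(- \frac{\sqrt{3}}{9}\right)\right)^{2} = -88863 + 405 \left(\frac{5 \sqrt{3}}{9}\right)^{2} = -88863 + 405 \cdot \frac{25}{27} = -88863 + 375 = -88488$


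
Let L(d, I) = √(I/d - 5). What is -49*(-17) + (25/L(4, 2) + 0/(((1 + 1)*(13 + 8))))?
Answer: 833 - 25*I*√2/3 ≈ 833.0 - 11.785*I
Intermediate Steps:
L(d, I) = √(-5 + I/d)
-49*(-17) + (25/L(4, 2) + 0/(((1 + 1)*(13 + 8)))) = -49*(-17) + (25/(√(-5 + 2/4)) + 0/(((1 + 1)*(13 + 8)))) = 833 + (25/(√(-5 + 2*(¼))) + 0/((2*21))) = 833 + (25/(√(-5 + ½)) + 0/42) = 833 + (25/(√(-9/2)) + 0*(1/42)) = 833 + (25/((3*I*√2/2)) + 0) = 833 + (25*(-I*√2/3) + 0) = 833 + (-25*I*√2/3 + 0) = 833 - 25*I*√2/3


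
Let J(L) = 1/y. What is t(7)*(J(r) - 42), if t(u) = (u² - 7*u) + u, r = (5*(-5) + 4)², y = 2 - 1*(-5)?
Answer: -293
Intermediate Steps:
y = 7 (y = 2 + 5 = 7)
r = 441 (r = (-25 + 4)² = (-21)² = 441)
J(L) = ⅐ (J(L) = 1/7 = ⅐)
t(u) = u² - 6*u
t(7)*(J(r) - 42) = (7*(-6 + 7))*(⅐ - 42) = (7*1)*(-293/7) = 7*(-293/7) = -293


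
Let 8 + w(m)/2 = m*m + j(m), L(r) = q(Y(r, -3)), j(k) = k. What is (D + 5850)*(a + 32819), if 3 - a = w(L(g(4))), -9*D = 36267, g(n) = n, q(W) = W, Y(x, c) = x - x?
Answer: 59776106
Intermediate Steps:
Y(x, c) = 0
D = -12089/3 (D = -⅑*36267 = -12089/3 ≈ -4029.7)
L(r) = 0
w(m) = -16 + 2*m + 2*m² (w(m) = -16 + 2*(m*m + m) = -16 + 2*(m² + m) = -16 + 2*(m + m²) = -16 + (2*m + 2*m²) = -16 + 2*m + 2*m²)
a = 19 (a = 3 - (-16 + 2*0 + 2*0²) = 3 - (-16 + 0 + 2*0) = 3 - (-16 + 0 + 0) = 3 - 1*(-16) = 3 + 16 = 19)
(D + 5850)*(a + 32819) = (-12089/3 + 5850)*(19 + 32819) = (5461/3)*32838 = 59776106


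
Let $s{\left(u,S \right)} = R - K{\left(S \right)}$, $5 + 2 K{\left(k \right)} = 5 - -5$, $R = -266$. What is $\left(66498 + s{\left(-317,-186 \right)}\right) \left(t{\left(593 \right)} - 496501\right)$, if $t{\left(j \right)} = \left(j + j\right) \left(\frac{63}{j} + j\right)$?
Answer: $\frac{27408813657}{2} \approx 1.3704 \cdot 10^{10}$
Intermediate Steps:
$t{\left(j \right)} = 2 j \left(j + \frac{63}{j}\right)$
$K{\left(k \right)} = \frac{5}{2}$ ($K{\left(k \right)} = - \frac{5}{2} + \frac{5 - -5}{2} = - \frac{5}{2} + \frac{5 + 5}{2} = - \frac{5}{2} + \frac{1}{2} \cdot 10 = - \frac{5}{2} + 5 = \frac{5}{2}$)
$s{\left(u,S \right)} = - \frac{537}{2}$ ($s{\left(u,S \right)} = -266 - \frac{5}{2} = - \frac{537}{2}$)
$\left(66498 + s{\left(-317,-186 \right)}\right) \left(t{\left(593 \right)} - 496501\right) = \left(66498 - \frac{537}{2}\right) \left(\left(126 + 2 \cdot 593^{2}\right) - 496501\right) = \frac{132459 \left(\left(126 + 2 \cdot 351649\right) - 496501\right)}{2} = \frac{132459 \left(\left(126 + 703298\right) - 496501\right)}{2} = \frac{132459 \left(703424 - 496501\right)}{2} = \frac{132459}{2} \cdot 206923 = \frac{27408813657}{2}$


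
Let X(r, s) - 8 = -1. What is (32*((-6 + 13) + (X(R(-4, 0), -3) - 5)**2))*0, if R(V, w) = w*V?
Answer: 0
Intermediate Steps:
R(V, w) = V*w
X(r, s) = 7 (X(r, s) = 8 - 1 = 7)
(32*((-6 + 13) + (X(R(-4, 0), -3) - 5)**2))*0 = (32*((-6 + 13) + (7 - 5)**2))*0 = (32*(7 + 2**2))*0 = (32*(7 + 4))*0 = (32*11)*0 = 352*0 = 0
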